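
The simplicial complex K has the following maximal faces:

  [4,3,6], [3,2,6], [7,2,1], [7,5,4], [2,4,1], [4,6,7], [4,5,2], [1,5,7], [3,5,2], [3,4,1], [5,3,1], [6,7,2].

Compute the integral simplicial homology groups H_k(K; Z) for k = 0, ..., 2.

H_0 = Z,  H_1 = Z/2,  H_2 = 0.

Fix the vertex order 1 < 2 < 3 < 4 < 5 < 6 < 7 and write every simplex with vertices in increasing order. Then dim K = 2 and the simplices of K are:

  0-simplices (7): [1], [2], [3], [4], [5], [6], [7]
  1-simplices (18): [1,2], [1,3], [1,4], [1,5], [1,7], [2,3], [2,4], [2,5], [2,6], [2,7], [3,4], [3,5], [3,6], [4,5], [4,6], [4,7], [5,7], [6,7]
  2-simplices (12): [1,2,4], [1,2,7], [1,3,4], [1,3,5], [1,5,7], [2,3,5], [2,3,6], [2,4,5], [2,6,7], [3,4,6], [4,5,7], [4,6,7]

Hence C_0 ≅ Z^7, C_1 ≅ Z^18, C_2 ≅ Z^12.

∂_1: C_1 → C_0 maps an edge to its endpoints' difference, ∂[p,q] = q − p. For instance
  ∂[4,7] = [7] − [4].
The 7×18 boundary matrix has rank 6 and Smith normal form diag(1,1,1,1,1,1).

The boundary map ∂_2: C_2 → C_1 sends each 2-simplex [p,q,r] to [q,r] − [p,r] + [p,q]. For instance
  ∂[4,5,7] = [5,7] − [4,7] + [4,5],
  ∂[1,5,7] = [5,7] − [1,7] + [1,5].
This gives a 18×12 integer matrix of rank 12; reducing to Smith normal form yields diagonal entries (1,1,1,1,1,1,1,1,1,1,1,2).

Reading off H_k = ker ∂_k / im ∂_{k+1}:

  H_0: rank C_0 − rank ∂_1 = 7 − 6 = 1, and the invariant factors of ∂_1 are all 1, so H_0 ≅ Z.
  H_1: rank ker ∂_1 − rank ∂_2 = (18 − 6) − 12 = 0, and ∂_2 has invariant factor 2 > 1, so H_1 ≅ Z/2.
  H_2: rank ker ∂_2 − rank ∂_3 = (12 − 12) − 0 = 0, and there is no ∂_3, so H_2 ≅ 0.

(K is a triangulation of the real projective plane RP^2.)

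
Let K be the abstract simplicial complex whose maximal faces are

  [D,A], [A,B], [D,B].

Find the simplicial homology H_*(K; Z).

Fix the vertex order A < B < D and write every simplex with vertices in increasing order. Then dim K = 1 and the simplices of K are:

  0-simplices (3): A, B, D
  1-simplices (3): AB, AD, BD

so the chain groups are C_0 ≅ Z^3, C_1 ≅ Z^3.

The boundary map ∂_1: C_1 → C_0 is given by ∂[p,q] = [q] − [p]. For instance
  ∂BD = D − B.
This gives a 3×3 integer matrix of rank 2; reducing to Smith normal form yields diagonal entries (1,1).

Computing H_k = (kernel of ∂_k) / (image of ∂_{k+1}):

  H_0: rank C_0 − rank ∂_1 = 3 − 2 = 1, and the invariant factors of ∂_1 are all 1, so H_0 = Z.
  H_1: rank ker ∂_1 − rank ∂_2 = (3 − 2) − 0 = 1, and there is no ∂_2, so H_1 = Z.

As a check, the Euler characteristic is 3 − 3 = 0, which agrees with 1 − 1 = 0.

H_0 ≅ Z,  H_1 ≅ Z.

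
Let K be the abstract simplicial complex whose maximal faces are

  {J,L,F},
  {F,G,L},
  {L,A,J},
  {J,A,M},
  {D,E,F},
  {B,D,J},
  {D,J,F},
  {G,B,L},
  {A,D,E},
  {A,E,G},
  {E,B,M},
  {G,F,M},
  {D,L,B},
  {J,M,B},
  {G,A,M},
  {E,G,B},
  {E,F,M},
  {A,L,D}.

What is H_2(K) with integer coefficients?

Order the vertices as A < B < D < E < F < G < J < L < M. Listing each simplex with vertices in this order, K has dimension 2 with simplices:

  0-simplices (9): A, B, D, E, F, G, J, L, M
  1-simplices (27): AD, AE, AG, AJ, AL, AM, BD, BE, BG, BJ, BL, BM, DE, DF, DJ, DL, EF, EG, EM, FG, FJ, FL, FM, GL, GM, JL, JM
  2-simplices (18): ADE, ADL, AEG, AGM, AJL, AJM, BDJ, BDL, BEG, BEM, BGL, BJM, DEF, DFJ, EFM, FGL, FGM, FJL

giving chain groups C_0 ≅ Z^9, C_1 ≅ Z^27, C_2 ≅ Z^18.

∂_1: C_1 → C_0 sends each edge [p,q] (with p < q) to q − p. For instance
  ∂AG = G − A.
This gives a 9×27 integer matrix of rank 8; reducing to Smith normal form yields diagonal entries (1,1,1,1,1,1,1,1).

The boundary map ∂_2: C_2 → C_1 sends each 2-simplex [p,q,r] to [q,r] − [p,r] + [p,q]. For instance
  ∂ADE = DE − AE + AD,
  ∂AEG = EG − AG + AE.
The 27×18 boundary matrix has rank 18 and Smith normal form diag(1,1,1,1,1,1,1,1,1,1,1,1,1,1,1,1,1,2).

From H_k ≅ ker(∂_k) / im(∂_{k+1}) we obtain:

  H_2: rank ker ∂_2 − rank ∂_3 = (18 − 18) − 0 = 0, and there is no ∂_3, so H_2 = 0.

(K is a triangulation of the Klein bottle.)

H_2 = 0.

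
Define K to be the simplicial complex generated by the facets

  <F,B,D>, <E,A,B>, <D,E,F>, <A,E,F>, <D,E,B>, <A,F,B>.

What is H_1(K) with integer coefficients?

H_1 = 0.

Order the vertices as A < B < D < E < F. Listing each simplex with vertices in this order, K has dimension 2 with simplices:

  0-simplices (5): A, B, D, E, F
  1-simplices (9): AB, AE, AF, BD, BE, BF, DE, DF, EF
  2-simplices (6): ABE, ABF, AEF, BDE, BDF, DEF

so the chain groups are C_0 ≅ Z^5, C_1 ≅ Z^9, C_2 ≅ Z^6.

The boundary map ∂_1: C_1 → C_0 sends each edge [p,q] (with p < q) to q − p.
The resulting 5×9 matrix has rank 4, and its Smith normal form has invariant factors (1,1,1,1).

Boundary ∂_2: C_2 → C_1 maps a triangle to the signed sum of its edges. For instance
  ∂BDF = DF − BF + BD,
  ∂DEF = EF − DF + DE.
The resulting 9×6 matrix has rank 5, and its Smith normal form has invariant factors (1,1,1,1,1).

Now H_k = ker ∂_k / im ∂_{k+1}, so:

  H_1: rank ker ∂_1 − rank ∂_2 = (9 − 4) − 5 = 0, and the invariant factors of ∂_2 are all 1, so H_1 ≅ 0.

(K is a triangulation of the 2-sphere S^2.)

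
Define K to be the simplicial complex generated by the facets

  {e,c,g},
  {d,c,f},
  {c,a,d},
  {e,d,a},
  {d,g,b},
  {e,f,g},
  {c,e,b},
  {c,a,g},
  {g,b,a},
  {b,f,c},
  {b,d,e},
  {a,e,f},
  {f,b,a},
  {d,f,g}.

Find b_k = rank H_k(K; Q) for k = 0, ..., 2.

b_0 = 1, b_1 = 2, b_2 = 1.

K has 7 vertices, 21 edges, 14 triangles.
rank ∂_0 = 0, rank ∂_1 = 6 ⇒ b_0 = 7 − 0 − 6 = 1; all invariant factors of ∂_1 are 1 so no torsion. So H_0 = Z.
rank ∂_1 = 6, rank ∂_2 = 13 ⇒ b_1 = 21 − 6 − 13 = 2; all invariant factors of ∂_2 are 1 so no torsion. So H_1 = Z^2.
rank ∂_2 = 13, rank ∂_3 = 0 ⇒ b_2 = 14 − 13 − 0 = 1. So H_2 = Z.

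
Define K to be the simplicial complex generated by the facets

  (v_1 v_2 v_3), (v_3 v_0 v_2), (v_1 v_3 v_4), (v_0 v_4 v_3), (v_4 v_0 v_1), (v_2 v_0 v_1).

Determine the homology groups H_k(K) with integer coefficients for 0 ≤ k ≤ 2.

H_0 = Z,  H_1 = 0,  H_2 = Z.

Order the vertices as v_0 < v_1 < v_2 < v_3 < v_4. Listing each simplex with vertices in this order, K has dimension 2 with simplices:

  0-simplices (5): [v_0], [v_1], [v_2], [v_3], [v_4]
  1-simplices (9): [v_0,v_1], [v_0,v_2], [v_0,v_3], [v_0,v_4], [v_1,v_2], [v_1,v_3], [v_1,v_4], [v_2,v_3], [v_3,v_4]
  2-simplices (6): [v_0,v_1,v_2], [v_0,v_1,v_4], [v_0,v_2,v_3], [v_0,v_3,v_4], [v_1,v_2,v_3], [v_1,v_3,v_4]

giving chain groups C_0 ≅ Z^5, C_1 ≅ Z^9, C_2 ≅ Z^6.

The boundary map ∂_1: C_1 → C_0 sends each edge [p,q] (with p < q) to q − p. For instance
  ∂[v_1,v_2] = [v_2] − [v_1].
As a 5×9 matrix over Z this has rank 4, with invariant factors (1,1,1,1).

The boundary map ∂_2: C_2 → C_1 acts by ∂[p,q,r] = [q,r] − [p,r] + [p,q]. For instance
  ∂[v_0,v_1,v_2] = [v_1,v_2] − [v_0,v_2] + [v_0,v_1],
  ∂[v_0,v_2,v_3] = [v_2,v_3] − [v_0,v_3] + [v_0,v_2].
The 9×6 boundary matrix has rank 5 and Smith normal form diag(1,1,1,1,1).

Reading off H_k = ker ∂_k / im ∂_{k+1}:

  H_0: rank C_0 − rank ∂_1 = 5 − 4 = 1, and the invariant factors of ∂_1 are all 1, so H_0 ≅ Z.
  H_1: rank ker ∂_1 − rank ∂_2 = (9 − 4) − 5 = 0, and the invariant factors of ∂_2 are all 1, so H_1 ≅ 0.
  H_2: rank ker ∂_2 − rank ∂_3 = (6 − 5) − 0 = 1, and there is no ∂_3, so H_2 ≅ Z.

As a check, the Euler characteristic is 5 − 9 + 6 = 2, which agrees with 1 − 0 + 1 = 2.
(K is a triangulation of the 2-sphere S^2.)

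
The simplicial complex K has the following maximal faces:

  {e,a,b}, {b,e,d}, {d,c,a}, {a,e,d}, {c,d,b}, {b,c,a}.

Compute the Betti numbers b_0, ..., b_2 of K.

b_0 = 1, b_1 = 0, b_2 = 1.

Fix the vertex order a < b < c < d < e and write every simplex with vertices in increasing order. Then dim K = 2 and the simplices of K are:

  0-simplices (5): a, b, c, d, e
  1-simplices (9): ab, ac, ad, ae, bc, bd, be, cd, de
  2-simplices (6): abc, abe, acd, ade, bcd, bde

giving chain groups C_0 ≅ Z^5, C_1 ≅ Z^9, C_2 ≅ Z^6.

Boundary ∂_1: C_1 → C_0 sends each edge [p,q] (with p < q) to q − p.
The resulting 5×9 matrix has rank 4, and its Smith normal form has invariant factors (1,1,1,1).

∂_2: C_2 → C_1 acts by ∂[p,q,r] = [q,r] − [p,r] + [p,q]. For instance
  ∂acd = cd − ad + ac,
  ∂abc = bc − ac + ab.
As a 9×6 matrix over Z this has rank 5, with invariant factors (1,1,1,1,1).

Computing H_k = (kernel of ∂_k) / (image of ∂_{k+1}):

  H_0: rank C_0 − rank ∂_1 = 5 − 4 = 1, and the invariant factors of ∂_1 are all 1, so H_0 ≅ Z.
  H_1: rank ker ∂_1 − rank ∂_2 = (9 − 4) − 5 = 0, and the invariant factors of ∂_2 are all 1, so H_1 ≅ 0.
  H_2: rank ker ∂_2 − rank ∂_3 = (6 − 5) − 0 = 1, and there is no ∂_3, so H_2 ≅ Z.

As a check, the Euler characteristic is 5 − 9 + 6 = 2, which agrees with 1 − 0 + 1 = 2.

Hence the Betti numbers are b_0 = 1, b_1 = 0, b_2 = 1.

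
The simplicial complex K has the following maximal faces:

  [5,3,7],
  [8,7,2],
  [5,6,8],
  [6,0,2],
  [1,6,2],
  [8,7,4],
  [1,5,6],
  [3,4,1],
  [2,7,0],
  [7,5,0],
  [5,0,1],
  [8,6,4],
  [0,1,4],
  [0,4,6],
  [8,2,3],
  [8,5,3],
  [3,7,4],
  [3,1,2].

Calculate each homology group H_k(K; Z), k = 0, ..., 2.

Take the total order 0 < 1 < 2 < 3 < 4 < 5 < 6 < 7 < 8 on the vertex set. Then K (dimension 2) consists of the simplices:

  0-simplices (9): [0], [1], [2], [3], [4], [5], [6], [7], [8]
  1-simplices (27): (27 of them)
  2-simplices (18): [0,1,4], [0,1,5], [0,2,6], [0,2,7], [0,4,6], [0,5,7], [1,2,3], [1,2,6], [1,3,4], [1,5,6], [2,3,8], [2,7,8], [3,4,7], [3,5,7], [3,5,8], [4,6,8], [4,7,8], [5,6,8]

Hence C_0 ≅ Z^9, C_1 ≅ Z^27, C_2 ≅ Z^18.

Boundary ∂_1: C_1 → C_0 sends each edge [p,q] (with p < q) to q − p. For instance
  ∂[5,8] = [8] − [5].
The 9×27 boundary matrix has rank 8 and Smith normal form diag(1,1,1,1,1,1,1,1).

∂_2: C_2 → C_1 maps a triangle to the signed sum of its edges. For instance
  ∂[1,3,4] = [3,4] − [1,4] + [1,3],
  ∂[4,6,8] = [6,8] − [4,8] + [4,6].
This gives a 27×18 integer matrix of rank 18; reducing to Smith normal form yields diagonal entries (1,1,1,1,1,1,1,1,1,1,1,1,1,1,1,1,1,2).

Reading off H_k = ker ∂_k / im ∂_{k+1}:

  H_0: rank C_0 − rank ∂_1 = 9 − 8 = 1, and the invariant factors of ∂_1 are all 1, so H_0 = Z.
  H_1: rank ker ∂_1 − rank ∂_2 = (27 − 8) − 18 = 1, and ∂_2 has invariant factor 2 > 1, so H_1 = Z ⊕ Z/2Z.
  H_2: rank ker ∂_2 − rank ∂_3 = (18 − 18) − 0 = 0, and there is no ∂_3, so H_2 = 0.

H_0 = Z,  H_1 = Z ⊕ Z/2Z,  H_2 = 0.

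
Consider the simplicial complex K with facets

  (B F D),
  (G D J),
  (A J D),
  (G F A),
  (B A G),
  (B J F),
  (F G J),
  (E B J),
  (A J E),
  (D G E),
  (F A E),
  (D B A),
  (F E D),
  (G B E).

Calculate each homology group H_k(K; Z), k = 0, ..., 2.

H_0 = Z,  H_1 = Z^2,  H_2 = Z.

We work with the vertex ordering A < B < D < E < F < G < J. The simplices of K, each written with vertices in increasing order, are:

  0-simplices (7): A, B, D, E, F, G, J
  1-simplices (21): AB, AD, AE, AF, AG, AJ, BD, BE, BF, BG, BJ, DE, DF, DG, DJ, EF, EG, EJ, FG, FJ, GJ
  2-simplices (14): ABD, ABG, ADJ, AEF, AEJ, AFG, BDF, BEG, BEJ, BFJ, DEF, DEG, DGJ, FGJ

so the chain groups are C_0 ≅ Z^7, C_1 ≅ Z^21, C_2 ≅ Z^14.

∂_1: C_1 → C_0 maps an edge to its endpoints' difference, ∂[p,q] = q − p. For instance
  ∂GJ = J − G.
This gives a 7×21 integer matrix of rank 6; reducing to Smith normal form yields diagonal entries (1,1,1,1,1,1).

The boundary map ∂_2: C_2 → C_1 acts by ∂[p,q,r] = [q,r] − [p,r] + [p,q]. For instance
  ∂AEF = EF − AF + AE,
  ∂DEG = EG − DG + DE.
As a 21×14 matrix over Z this has rank 13, with invariant factors (1,1,1,1,1,1,1,1,1,1,1,1,1).

Computing H_k = (kernel of ∂_k) / (image of ∂_{k+1}):

  H_0: rank C_0 − rank ∂_1 = 7 − 6 = 1, and the invariant factors of ∂_1 are all 1, so H_0 = Z.
  H_1: rank ker ∂_1 − rank ∂_2 = (21 − 6) − 13 = 2, and the invariant factors of ∂_2 are all 1, so H_1 = Z^2.
  H_2: rank ker ∂_2 − rank ∂_3 = (14 − 13) − 0 = 1, and there is no ∂_3, so H_2 = Z.

As a check, the Euler characteristic is 7 − 21 + 14 = 0, which agrees with 1 − 2 + 1 = 0.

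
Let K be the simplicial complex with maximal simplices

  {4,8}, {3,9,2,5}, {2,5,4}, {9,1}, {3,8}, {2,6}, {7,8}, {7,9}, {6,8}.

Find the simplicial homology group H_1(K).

Fix the vertex order 1 < 2 < 3 < 4 < 5 < 6 < 7 < 8 < 9 and write every simplex with vertices in increasing order. Then dim K = 3 and the simplices of K are:

  0-simplices (9): [1], [2], [3], [4], [5], [6], [7], [8], [9]
  1-simplices (15): [1,9], [2,3], [2,4], [2,5], [2,6], [2,9], [3,5], [3,8], [3,9], [4,5], [4,8], [5,9], [6,8], [7,8], [7,9]
  2-simplices (5): [2,3,5], [2,3,9], [2,4,5], [2,5,9], [3,5,9]
  3-simplices (1): [2,3,5,9]

Hence C_0 ≅ Z^9, C_1 ≅ Z^15, C_2 ≅ Z^5, C_3 ≅ Z^1.

∂_1: C_1 → C_0 is given by ∂[p,q] = [q] − [p]. For instance
  ∂[7,9] = [9] − [7].
The 9×15 boundary matrix has rank 8 and Smith normal form diag(1,1,1,1,1,1,1,1).

The boundary map ∂_2: C_2 → C_1 maps a triangle to the signed sum of its edges. For instance
  ∂[2,3,9] = [3,9] − [2,9] + [2,3],
  ∂[2,4,5] = [4,5] − [2,5] + [2,4].
As a 15×5 matrix over Z this has rank 4, with invariant factors (1,1,1,1).

Boundary ∂_3: C_3 → C_2 sends each 3-simplex σ to the alternating sum Σ_i (−1)^i (σ with its i-th vertex removed). For instance
  ∂[2,3,5,9] = [3,5,9] − [2,5,9] + [2,3,9] − [2,3,5].
As a 5×1 matrix over Z this has rank 1, with invariant factors (1).

From H_k ≅ ker(∂_k) / im(∂_{k+1}) we obtain:

  H_1: rank ker ∂_1 − rank ∂_2 = (15 − 8) − 4 = 3, and the invariant factors of ∂_2 are all 1, so H_1 ≅ Z^3.

H_1 = Z^3.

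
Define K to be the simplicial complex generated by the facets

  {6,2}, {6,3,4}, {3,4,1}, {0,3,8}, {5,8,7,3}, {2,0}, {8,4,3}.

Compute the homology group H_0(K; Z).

H_0 = Z.

K has 9 vertices, 16 edges, 8 triangles, 1 3-simplex.
rank ∂_0 = 0, rank ∂_1 = 8 ⇒ b_0 = 9 − 0 − 8 = 1; all invariant factors of ∂_1 are 1 so no torsion. So H_0 ≅ Z.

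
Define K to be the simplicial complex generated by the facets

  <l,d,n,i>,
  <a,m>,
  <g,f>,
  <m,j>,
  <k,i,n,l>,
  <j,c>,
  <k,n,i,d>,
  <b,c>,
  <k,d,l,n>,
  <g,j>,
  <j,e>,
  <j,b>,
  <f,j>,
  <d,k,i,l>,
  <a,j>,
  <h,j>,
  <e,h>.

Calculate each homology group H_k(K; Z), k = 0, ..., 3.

Order the vertices as a < b < c < d < e < f < g < h < i < j < k < l < m < n. Listing each simplex with vertices in this order, K has dimension 3 with simplices:

  0-simplices (14): a, b, c, d, e, f, g, h, i, j, k, l, m, n
  1-simplices (22): aj, am, bc, bj, cj, di, dk, dl, dn, eh, ej, fg, fj, gj, hj, ik, il, in, jm, kl, kn, ln
  2-simplices (10): dik, dil, din, dkl, dkn, dln, ikl, ikn, iln, kln
  3-simplices (5): dikl, dikn, diln, dkln, ikln

Hence C_0 ≅ Z^14, C_1 ≅ Z^22, C_2 ≅ Z^10, C_3 ≅ Z^5.

Boundary ∂_1: C_1 → C_0 is given by ∂[p,q] = [q] − [p]. For instance
  ∂di = i − d.
The resulting 14×22 matrix has rank 12, and its Smith normal form has invariant factors (1,1,1,1,1,1,1,1,1,1,1,1).

The boundary map ∂_2: C_2 → C_1 sends each 2-simplex [p,q,r] to [q,r] − [p,r] + [p,q]. For instance
  ∂ikn = kn − in + ik,
  ∂iln = ln − in + il.
This gives a 22×10 integer matrix of rank 6; reducing to Smith normal form yields diagonal entries (1,1,1,1,1,1).

∂_3: C_3 → C_2 sends each 3-simplex σ to the alternating sum Σ_i (−1)^i (σ with its i-th vertex removed). For instance
  ∂diln = iln − dln + din − dil,
  ∂dkln = kln − dln + dkn − dkl.
The 10×5 boundary matrix has rank 4 and Smith normal form diag(1,1,1,1).

Reading off H_k = ker ∂_k / im ∂_{k+1}:

  H_0: rank C_0 − rank ∂_1 = 14 − 12 = 2, and the invariant factors of ∂_1 are all 1, so H_0 = Z^2.
  H_1: rank ker ∂_1 − rank ∂_2 = (22 − 12) − 6 = 4, and the invariant factors of ∂_2 are all 1, so H_1 = Z^4.
  H_2: rank ker ∂_2 − rank ∂_3 = (10 − 6) − 4 = 0, and the invariant factors of ∂_3 are all 1, so H_2 = 0.
  H_3: rank ker ∂_3 − rank ∂_4 = (5 − 4) − 0 = 1, and there is no ∂_4, so H_3 = Z.

H_0 = Z^2,  H_1 = Z^4,  H_2 = 0,  H_3 = Z.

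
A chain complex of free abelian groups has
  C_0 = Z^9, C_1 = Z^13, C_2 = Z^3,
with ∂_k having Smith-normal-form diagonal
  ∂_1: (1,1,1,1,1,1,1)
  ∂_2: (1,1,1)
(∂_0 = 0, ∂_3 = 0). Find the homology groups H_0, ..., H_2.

H_0 = Z^2,  H_1 = Z^3,  H_2 = 0.

H_0: b_0 = 9 − 0 − 7 = 2; torsion from ∂_1 factors > 1: none. So H_0 = Z^2.
H_1: b_1 = 13 − 7 − 3 = 3; torsion from ∂_2 factors > 1: none. So H_1 = Z^3.
H_2: b_2 = 3 − 3 − 0 = 0; torsion from ∂_3 factors > 1: none. So H_2 = 0.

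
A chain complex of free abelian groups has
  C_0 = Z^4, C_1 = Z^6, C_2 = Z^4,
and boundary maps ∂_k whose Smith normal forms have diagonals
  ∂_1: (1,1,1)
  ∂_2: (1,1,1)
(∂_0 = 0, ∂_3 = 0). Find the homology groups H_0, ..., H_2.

H_0 = Z,  H_1 = 0,  H_2 = Z.

H_0: b_0 = 4 − 0 − 3 = 1; torsion from ∂_1 factors > 1: none. So H_0 = Z.
H_1: b_1 = 6 − 3 − 3 = 0; torsion from ∂_2 factors > 1: none. So H_1 = 0.
H_2: b_2 = 4 − 3 − 0 = 1; torsion from ∂_3 factors > 1: none. So H_2 = Z.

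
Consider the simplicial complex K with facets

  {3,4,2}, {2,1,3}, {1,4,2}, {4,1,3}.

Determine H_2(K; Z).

H_2 ≅ Z.

Fix the vertex order 1 < 2 < 3 < 4 and write every simplex with vertices in increasing order. Then dim K = 2 and the simplices of K are:

  0-simplices (4): [1], [2], [3], [4]
  1-simplices (6): [1,2], [1,3], [1,4], [2,3], [2,4], [3,4]
  2-simplices (4): [1,2,3], [1,2,4], [1,3,4], [2,3,4]

so the chain groups are C_0 ≅ Z^4, C_1 ≅ Z^6, C_2 ≅ Z^4.

The boundary map ∂_1: C_1 → C_0 maps an edge to its endpoints' difference, ∂[p,q] = q − p.
The 4×6 boundary matrix has rank 3 and Smith normal form diag(1,1,1).

∂_2: C_2 → C_1 maps a triangle to the signed sum of its edges. For instance
  ∂[1,3,4] = [3,4] − [1,4] + [1,3],
  ∂[1,2,4] = [2,4] − [1,4] + [1,2].
As a 6×4 matrix over Z this has rank 3, with invariant factors (1,1,1).

From H_k ≅ ker(∂_k) / im(∂_{k+1}) we obtain:

  H_2: rank ker ∂_2 − rank ∂_3 = (4 − 3) − 0 = 1, and there is no ∂_3, so H_2 ≅ Z.

(K is a triangulation of the 2-sphere S^2.)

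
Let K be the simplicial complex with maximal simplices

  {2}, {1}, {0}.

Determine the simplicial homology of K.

H_0 = Z^3.

Take the total order 0 < 1 < 2 on the vertex set. Then K (dimension 0) consists of the simplices:

  0-simplices (3): [0], [1], [2]

Hence C_0 ≅ Z^3.

From H_k ≅ ker(∂_k) / im(∂_{k+1}) we obtain:

  H_0: rank C_0 − rank ∂_1 = 3 − 0 = 3, and there is no ∂_1, so H_0 ≅ Z^3.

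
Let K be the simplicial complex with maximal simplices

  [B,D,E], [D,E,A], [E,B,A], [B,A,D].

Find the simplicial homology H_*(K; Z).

H_0 ≅ Z,  H_1 = 0,  H_2 ≅ Z.

Fix the vertex order A < B < D < E and write every simplex with vertices in increasing order. Then dim K = 2 and the simplices of K are:

  0-simplices (4): A, B, D, E
  1-simplices (6): AB, AD, AE, BD, BE, DE
  2-simplices (4): ABD, ABE, ADE, BDE

Hence C_0 ≅ Z^4, C_1 ≅ Z^6, C_2 ≅ Z^4.

The boundary map ∂_1: C_1 → C_0 maps an edge to its endpoints' difference, ∂[p,q] = q − p. For instance
  ∂AD = D − A.
The resulting 4×6 matrix has rank 3, and its Smith normal form has invariant factors (1,1,1).

Boundary ∂_2: C_2 → C_1 maps a triangle to the signed sum of its edges. For instance
  ∂BDE = DE − BE + BD,
  ∂ABE = BE − AE + AB.
As a 6×4 matrix over Z this has rank 3, with invariant factors (1,1,1).

Computing H_k = (kernel of ∂_k) / (image of ∂_{k+1}):

  H_0: rank C_0 − rank ∂_1 = 4 − 3 = 1, and the invariant factors of ∂_1 are all 1, so H_0 ≅ Z.
  H_1: rank ker ∂_1 − rank ∂_2 = (6 − 3) − 3 = 0, and the invariant factors of ∂_2 are all 1, so H_1 ≅ 0.
  H_2: rank ker ∂_2 − rank ∂_3 = (4 − 3) − 0 = 1, and there is no ∂_3, so H_2 ≅ Z.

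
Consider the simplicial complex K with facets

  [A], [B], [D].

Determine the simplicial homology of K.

Take the total order A < B < D on the vertex set. Then K (dimension 0) consists of the simplices:

  0-simplices (3): A, B, D

giving chain groups C_0 ≅ Z^3.

Reading off H_k = ker ∂_k / im ∂_{k+1}:

  H_0: rank C_0 − rank ∂_1 = 3 − 0 = 3, and there is no ∂_1, so H_0 ≅ Z^3.

(K is a triangulation of a set of 3 points.)

H_0 ≅ Z^3.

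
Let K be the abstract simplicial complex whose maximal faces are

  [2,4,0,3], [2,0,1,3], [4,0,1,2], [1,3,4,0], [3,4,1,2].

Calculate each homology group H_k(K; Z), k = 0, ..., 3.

Order the vertices as 0 < 1 < 2 < 3 < 4. Listing each simplex with vertices in this order, K has dimension 3 with simplices:

  0-simplices (5): [0], [1], [2], [3], [4]
  1-simplices (10): [0,1], [0,2], [0,3], [0,4], [1,2], [1,3], [1,4], [2,3], [2,4], [3,4]
  2-simplices (10): [0,1,2], [0,1,3], [0,1,4], [0,2,3], [0,2,4], [0,3,4], [1,2,3], [1,2,4], [1,3,4], [2,3,4]
  3-simplices (5): [0,1,2,3], [0,1,2,4], [0,1,3,4], [0,2,3,4], [1,2,3,4]

Hence C_0 ≅ Z^5, C_1 ≅ Z^10, C_2 ≅ Z^10, C_3 ≅ Z^5.

Boundary ∂_1: C_1 → C_0 maps an edge to its endpoints' difference, ∂[p,q] = q − p.
The 5×10 boundary matrix has rank 4 and Smith normal form diag(1,1,1,1).

∂_2: C_2 → C_1 sends each 2-simplex [p,q,r] to [q,r] − [p,r] + [p,q]. For instance
  ∂[0,2,4] = [2,4] − [0,4] + [0,2],
  ∂[2,3,4] = [3,4] − [2,4] + [2,3].
This gives a 10×10 integer matrix of rank 6; reducing to Smith normal form yields diagonal entries (1,1,1,1,1,1).

∂_3: C_3 → C_2 sends each 3-simplex σ to the alternating sum Σ_i (−1)^i (σ with its i-th vertex removed). For instance
  ∂[1,2,3,4] = [2,3,4] − [1,3,4] + [1,2,4] − [1,2,3],
  ∂[0,1,3,4] = [1,3,4] − [0,3,4] + [0,1,4] − [0,1,3].
The 10×5 boundary matrix has rank 4 and Smith normal form diag(1,1,1,1).

From H_k ≅ ker(∂_k) / im(∂_{k+1}) we obtain:

  H_0: rank C_0 − rank ∂_1 = 5 − 4 = 1, and the invariant factors of ∂_1 are all 1, so H_0 = Z.
  H_1: rank ker ∂_1 − rank ∂_2 = (10 − 4) − 6 = 0, and the invariant factors of ∂_2 are all 1, so H_1 = 0.
  H_2: rank ker ∂_2 − rank ∂_3 = (10 − 6) − 4 = 0, and the invariant factors of ∂_3 are all 1, so H_2 = 0.
  H_3: rank ker ∂_3 − rank ∂_4 = (5 − 4) − 0 = 1, and there is no ∂_4, so H_3 = Z.

As a check, the Euler characteristic is 5 − 10 + 10 − 5 = 0, which agrees with 1 − 0 + 0 − 1 = 0.

H_0 = Z,  H_1 = 0,  H_2 = 0,  H_3 = Z.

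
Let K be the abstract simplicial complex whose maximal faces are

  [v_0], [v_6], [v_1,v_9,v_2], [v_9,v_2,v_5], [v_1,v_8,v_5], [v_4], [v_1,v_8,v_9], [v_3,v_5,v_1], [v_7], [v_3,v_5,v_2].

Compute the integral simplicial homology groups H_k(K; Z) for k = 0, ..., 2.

Fix the vertex order v_0 < v_1 < v_2 < v_3 < v_4 < v_5 < v_6 < v_7 < v_8 < v_9 and write every simplex with vertices in increasing order. Then dim K = 2 and the simplices of K are:

  0-simplices (10): [v_0], [v_1], [v_2], [v_3], [v_4], [v_5], [v_6], [v_7], [v_8], [v_9]
  1-simplices (12): [v_1,v_2], [v_1,v_3], [v_1,v_5], [v_1,v_8], [v_1,v_9], [v_2,v_3], [v_2,v_5], [v_2,v_9], [v_3,v_5], [v_5,v_8], [v_5,v_9], [v_8,v_9]
  2-simplices (6): [v_1,v_2,v_9], [v_1,v_3,v_5], [v_1,v_5,v_8], [v_1,v_8,v_9], [v_2,v_3,v_5], [v_2,v_5,v_9]

so the chain groups are C_0 ≅ Z^10, C_1 ≅ Z^12, C_2 ≅ Z^6.

The boundary map ∂_1: C_1 → C_0 maps an edge to its endpoints' difference, ∂[p,q] = q − p.
The resulting 10×12 matrix has rank 5, and its Smith normal form has invariant factors (1,1,1,1,1).

Boundary ∂_2: C_2 → C_1 maps a triangle to the signed sum of its edges. For instance
  ∂[v_2,v_5,v_9] = [v_5,v_9] − [v_2,v_9] + [v_2,v_5],
  ∂[v_1,v_5,v_8] = [v_5,v_8] − [v_1,v_8] + [v_1,v_5].
This gives a 12×6 integer matrix of rank 6; reducing to Smith normal form yields diagonal entries (1,1,1,1,1,1).

Now H_k = ker ∂_k / im ∂_{k+1}, so:

  H_0: rank C_0 − rank ∂_1 = 10 − 5 = 5, and the invariant factors of ∂_1 are all 1, so H_0 = Z^5.
  H_1: rank ker ∂_1 − rank ∂_2 = (12 − 5) − 6 = 1, and the invariant factors of ∂_2 are all 1, so H_1 = Z.
  H_2: rank ker ∂_2 − rank ∂_3 = (6 − 6) − 0 = 0, and there is no ∂_3, so H_2 = 0.

(K is a triangulation of the disjoint union of the cylinder S^1 x I and a set of 4 points.)

H_0 = Z^5,  H_1 = Z,  H_2 = 0.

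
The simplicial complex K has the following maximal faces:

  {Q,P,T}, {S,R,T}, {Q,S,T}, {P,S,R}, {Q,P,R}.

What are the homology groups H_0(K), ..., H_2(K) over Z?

K has 5 vertices, 10 edges, 5 triangles.
rank ∂_0 = 0, rank ∂_1 = 4 ⇒ b_0 = 5 − 0 − 4 = 1; all invariant factors of ∂_1 are 1 so no torsion. So H_0 = Z.
rank ∂_1 = 4, rank ∂_2 = 5 ⇒ b_1 = 10 − 4 − 5 = 1; all invariant factors of ∂_2 are 1 so no torsion. So H_1 = Z.
rank ∂_2 = 5, rank ∂_3 = 0 ⇒ b_2 = 5 − 5 − 0 = 0. So H_2 = 0.

H_0 = Z,  H_1 = Z,  H_2 = 0.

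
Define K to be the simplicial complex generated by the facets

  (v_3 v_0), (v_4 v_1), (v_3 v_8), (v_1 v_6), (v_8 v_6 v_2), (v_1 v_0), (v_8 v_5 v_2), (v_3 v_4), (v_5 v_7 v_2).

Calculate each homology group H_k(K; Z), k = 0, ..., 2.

Fix the vertex order v_0 < v_1 < v_2 < v_3 < v_4 < v_5 < v_6 < v_7 < v_8 and write every simplex with vertices in increasing order. Then dim K = 2 and the simplices of K are:

  0-simplices (9): [v_0], [v_1], [v_2], [v_3], [v_4], [v_5], [v_6], [v_7], [v_8]
  1-simplices (13): [v_0,v_1], [v_0,v_3], [v_1,v_4], [v_1,v_6], [v_2,v_5], [v_2,v_6], [v_2,v_7], [v_2,v_8], [v_3,v_4], [v_3,v_8], [v_5,v_7], [v_5,v_8], [v_6,v_8]
  2-simplices (3): [v_2,v_5,v_7], [v_2,v_5,v_8], [v_2,v_6,v_8]

giving chain groups C_0 ≅ Z^9, C_1 ≅ Z^13, C_2 ≅ Z^3.

Boundary ∂_1: C_1 → C_0 maps an edge to its endpoints' difference, ∂[p,q] = q − p. For instance
  ∂[v_2,v_8] = [v_8] − [v_2].
The resulting 9×13 matrix has rank 8, and its Smith normal form has invariant factors (1,1,1,1,1,1,1,1).

Boundary ∂_2: C_2 → C_1 acts by ∂[p,q,r] = [q,r] − [p,r] + [p,q]. For instance
  ∂[v_2,v_5,v_7] = [v_5,v_7] − [v_2,v_7] + [v_2,v_5],
  ∂[v_2,v_6,v_8] = [v_6,v_8] − [v_2,v_8] + [v_2,v_6].
This gives a 13×3 integer matrix of rank 3; reducing to Smith normal form yields diagonal entries (1,1,1).

From H_k ≅ ker(∂_k) / im(∂_{k+1}) we obtain:

  H_0: rank C_0 − rank ∂_1 = 9 − 8 = 1, and the invariant factors of ∂_1 are all 1, so H_0 ≅ Z.
  H_1: rank ker ∂_1 − rank ∂_2 = (13 − 8) − 3 = 2, and the invariant factors of ∂_2 are all 1, so H_1 ≅ Z^2.
  H_2: rank ker ∂_2 − rank ∂_3 = (3 − 3) − 0 = 0, and there is no ∂_3, so H_2 ≅ 0.

H_0 = Z,  H_1 = Z^2,  H_2 = 0.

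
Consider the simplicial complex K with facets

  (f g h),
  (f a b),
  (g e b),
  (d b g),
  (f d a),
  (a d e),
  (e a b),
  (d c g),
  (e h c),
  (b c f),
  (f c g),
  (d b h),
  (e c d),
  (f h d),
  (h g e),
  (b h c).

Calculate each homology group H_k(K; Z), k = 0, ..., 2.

H_0 = Z,  H_1 = Z^2,  H_2 = Z.

Take the total order a < b < c < d < e < f < g < h on the vertex set. Then K (dimension 2) consists of the simplices:

  0-simplices (8): a, b, c, d, e, f, g, h
  1-simplices (24): ab, ad, ae, af, bc, bd, be, bf, bg, bh, cd, ce, cf, cg, ch, de, df, dg, dh, eg, eh, fg, fh, gh
  2-simplices (16): abe, abf, ade, adf, bcf, bch, bdg, bdh, beg, cde, cdg, ceh, cfg, dfh, egh, fgh

giving chain groups C_0 ≅ Z^8, C_1 ≅ Z^24, C_2 ≅ Z^16.

Boundary ∂_1: C_1 → C_0 maps an edge to its endpoints' difference, ∂[p,q] = q − p. For instance
  ∂eg = g − e.
The resulting 8×24 matrix has rank 7, and its Smith normal form has invariant factors (1,1,1,1,1,1,1).

The boundary map ∂_2: C_2 → C_1 maps a triangle to the signed sum of its edges. For instance
  ∂dfh = fh − dh + df,
  ∂beg = eg − bg + be.
This gives a 24×16 integer matrix of rank 15; reducing to Smith normal form yields diagonal entries (1,1,1,1,1,1,1,1,1,1,1,1,1,1,1).

Reading off H_k = ker ∂_k / im ∂_{k+1}:

  H_0: rank C_0 − rank ∂_1 = 8 − 7 = 1, and the invariant factors of ∂_1 are all 1, so H_0 = Z.
  H_1: rank ker ∂_1 − rank ∂_2 = (24 − 7) − 15 = 2, and the invariant factors of ∂_2 are all 1, so H_1 = Z^2.
  H_2: rank ker ∂_2 − rank ∂_3 = (16 − 15) − 0 = 1, and there is no ∂_3, so H_2 = Z.

As a check, the Euler characteristic is 8 − 24 + 16 = 0, which agrees with 1 − 2 + 1 = 0.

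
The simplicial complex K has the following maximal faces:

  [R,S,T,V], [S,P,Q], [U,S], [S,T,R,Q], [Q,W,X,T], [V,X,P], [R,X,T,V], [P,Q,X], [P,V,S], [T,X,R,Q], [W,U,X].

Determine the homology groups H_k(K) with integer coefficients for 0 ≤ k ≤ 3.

Take the total order P < Q < R < S < T < U < V < W < X on the vertex set. Then K (dimension 3) consists of the simplices:

  0-simplices (9): P, Q, R, S, T, U, V, W, X
  1-simplices (23): PQ, PS, PV, PX, QR, QS, QT, QW, QX, RS, RT, RV, RX, ST, SU, SV, TV, TW, TX, UW, UX, VX, WX
  2-simplices (20): PQS, PQX, PSV, PVX, QRS, QRT, QRX, QST, QTW, QTX, QWX, RST, RSV, RTV, RTX, RVX, STV, TVX, TWX, UWX
  3-simplices (5): QRST, QRTX, QTWX, RSTV, RTVX

giving chain groups C_0 ≅ Z^9, C_1 ≅ Z^23, C_2 ≅ Z^20, C_3 ≅ Z^5.

∂_1: C_1 → C_0 is given by ∂[p,q] = [q] − [p].
As a 9×23 matrix over Z this has rank 8, with invariant factors (1,1,1,1,1,1,1,1).

Boundary ∂_2: C_2 → C_1 acts by ∂[p,q,r] = [q,r] − [p,r] + [p,q]. For instance
  ∂TWX = WX − TX + TW,
  ∂PSV = SV − PV + PS.
As a 23×20 matrix over Z this has rank 14, with invariant factors (1,1,1,1,1,1,1,1,1,1,1,1,1,1).

∂_3: C_3 → C_2 sends each 3-simplex σ to the alternating sum Σ_i (−1)^i (σ with its i-th vertex removed). For instance
  ∂RTVX = TVX − RVX + RTX − RTV,
  ∂QTWX = TWX − QWX + QTX − QTW.
This gives a 20×5 integer matrix of rank 5; reducing to Smith normal form yields diagonal entries (1,1,1,1,1).

Computing H_k = (kernel of ∂_k) / (image of ∂_{k+1}):

  H_0: rank C_0 − rank ∂_1 = 9 − 8 = 1, and the invariant factors of ∂_1 are all 1, so H_0 = Z.
  H_1: rank ker ∂_1 − rank ∂_2 = (23 − 8) − 14 = 1, and the invariant factors of ∂_2 are all 1, so H_1 = Z.
  H_2: rank ker ∂_2 − rank ∂_3 = (20 − 14) − 5 = 1, and the invariant factors of ∂_3 are all 1, so H_2 = Z.
  H_3: rank ker ∂_3 − rank ∂_4 = (5 − 5) − 0 = 0, and there is no ∂_4, so H_3 = 0.

H_0 = Z,  H_1 = Z,  H_2 = Z,  H_3 = 0.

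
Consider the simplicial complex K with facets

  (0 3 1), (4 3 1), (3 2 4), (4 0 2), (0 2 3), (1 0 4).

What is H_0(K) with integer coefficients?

Fix the vertex order 0 < 1 < 2 < 3 < 4 and write every simplex with vertices in increasing order. Then dim K = 2 and the simplices of K are:

  0-simplices (5): [0], [1], [2], [3], [4]
  1-simplices (9): [0,1], [0,2], [0,3], [0,4], [1,3], [1,4], [2,3], [2,4], [3,4]
  2-simplices (6): [0,1,3], [0,1,4], [0,2,3], [0,2,4], [1,3,4], [2,3,4]

giving chain groups C_0 ≅ Z^5, C_1 ≅ Z^9, C_2 ≅ Z^6.

The boundary map ∂_1: C_1 → C_0 is given by ∂[p,q] = [q] − [p]. For instance
  ∂[0,2] = [2] − [0].
This gives a 5×9 integer matrix of rank 4; reducing to Smith normal form yields diagonal entries (1,1,1,1).

The boundary map ∂_2: C_2 → C_1 acts by ∂[p,q,r] = [q,r] − [p,r] + [p,q]. For instance
  ∂[0,2,3] = [2,3] − [0,3] + [0,2],
  ∂[2,3,4] = [3,4] − [2,4] + [2,3].
The resulting 9×6 matrix has rank 5, and its Smith normal form has invariant factors (1,1,1,1,1).

Computing H_k = (kernel of ∂_k) / (image of ∂_{k+1}):

  H_0: rank C_0 − rank ∂_1 = 5 − 4 = 1, and the invariant factors of ∂_1 are all 1, so H_0 = Z.

H_0 = Z.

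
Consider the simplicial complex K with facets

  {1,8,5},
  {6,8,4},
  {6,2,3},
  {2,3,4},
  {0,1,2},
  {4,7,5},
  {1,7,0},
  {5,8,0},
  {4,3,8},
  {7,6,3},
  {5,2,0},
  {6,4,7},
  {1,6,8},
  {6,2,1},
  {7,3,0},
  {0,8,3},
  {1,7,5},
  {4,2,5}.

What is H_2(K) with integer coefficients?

Order the vertices as 0 < 1 < 2 < 3 < 4 < 5 < 6 < 7 < 8. Listing each simplex with vertices in this order, K has dimension 2 with simplices:

  0-simplices (9): [0], [1], [2], [3], [4], [5], [6], [7], [8]
  1-simplices (27): (27 of them)
  2-simplices (18): [0,1,2], [0,1,7], [0,2,5], [0,3,7], [0,3,8], [0,5,8], [1,2,6], [1,5,7], [1,5,8], [1,6,8], [2,3,4], [2,3,6], [2,4,5], [3,4,8], [3,6,7], [4,5,7], [4,6,7], [4,6,8]

so the chain groups are C_0 ≅ Z^9, C_1 ≅ Z^27, C_2 ≅ Z^18.

The boundary map ∂_1: C_1 → C_0 maps an edge to its endpoints' difference, ∂[p,q] = q − p. For instance
  ∂[6,7] = [7] − [6].
As a 9×27 matrix over Z this has rank 8, with invariant factors (1,1,1,1,1,1,1,1).

∂_2: C_2 → C_1 maps a triangle to the signed sum of its edges. For instance
  ∂[1,5,7] = [5,7] − [1,7] + [1,5],
  ∂[0,5,8] = [5,8] − [0,8] + [0,5].
As a 27×18 matrix over Z this has rank 18, with invariant factors (1,1,1,1,1,1,1,1,1,1,1,1,1,1,1,1,1,2).

Computing H_k = (kernel of ∂_k) / (image of ∂_{k+1}):

  H_2: rank ker ∂_2 − rank ∂_3 = (18 − 18) − 0 = 0, and there is no ∂_3, so H_2 ≅ 0.

(K is a triangulation of the Klein bottle.)

H_2 = 0.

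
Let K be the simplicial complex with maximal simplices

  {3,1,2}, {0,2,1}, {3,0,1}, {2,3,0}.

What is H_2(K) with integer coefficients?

Take the total order 0 < 1 < 2 < 3 on the vertex set. Then K (dimension 2) consists of the simplices:

  0-simplices (4): [0], [1], [2], [3]
  1-simplices (6): [0,1], [0,2], [0,3], [1,2], [1,3], [2,3]
  2-simplices (4): [0,1,2], [0,1,3], [0,2,3], [1,2,3]

Hence C_0 ≅ Z^4, C_1 ≅ Z^6, C_2 ≅ Z^4.

Boundary ∂_1: C_1 → C_0 is given by ∂[p,q] = [q] − [p]. For instance
  ∂[1,2] = [2] − [1].
The 4×6 boundary matrix has rank 3 and Smith normal form diag(1,1,1).

Boundary ∂_2: C_2 → C_1 maps a triangle to the signed sum of its edges. For instance
  ∂[1,2,3] = [2,3] − [1,3] + [1,2],
  ∂[0,2,3] = [2,3] − [0,3] + [0,2].
The resulting 6×4 matrix has rank 3, and its Smith normal form has invariant factors (1,1,1).

Computing H_k = (kernel of ∂_k) / (image of ∂_{k+1}):

  H_2: rank ker ∂_2 − rank ∂_3 = (4 − 3) − 0 = 1, and there is no ∂_3, so H_2 = Z.

H_2 ≅ Z.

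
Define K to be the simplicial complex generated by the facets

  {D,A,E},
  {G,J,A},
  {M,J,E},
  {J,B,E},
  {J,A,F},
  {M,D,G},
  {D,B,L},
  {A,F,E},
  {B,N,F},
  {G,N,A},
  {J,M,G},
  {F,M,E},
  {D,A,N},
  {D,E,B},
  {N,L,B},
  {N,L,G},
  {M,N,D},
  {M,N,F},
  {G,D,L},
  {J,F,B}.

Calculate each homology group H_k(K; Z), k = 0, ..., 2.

Order the vertices as A < B < D < E < F < G < J < L < M < N. Listing each simplex with vertices in this order, K has dimension 2 with simplices:

  0-simplices (10): A, B, D, E, F, G, J, L, M, N
  1-simplices (30): AD, AE, AF, AG, AJ, AN, BD, BE, BF, BJ, BL, BN, DE, DG, DL, DM, DN, EF, EJ, EM, FJ, FM, FN, GJ, GL, GM, GN, JM, LN, MN
  2-simplices (20): ADE, ADN, AEF, AFJ, AGJ, AGN, BDE, BDL, BEJ, BFJ, BFN, BLN, DGL, DGM, DMN, EFM, EJM, FMN, GJM, GLN

giving chain groups C_0 ≅ Z^10, C_1 ≅ Z^30, C_2 ≅ Z^20.

Boundary ∂_1: C_1 → C_0 is given by ∂[p,q] = [q] − [p]. For instance
  ∂FJ = J − F.
The 10×30 boundary matrix has rank 9 and Smith normal form diag(1,1,1,1,1,1,1,1,1).

∂_2: C_2 → C_1 sends each 2-simplex [p,q,r] to [q,r] − [p,r] + [p,q]. For instance
  ∂BDL = DL − BL + BD,
  ∂AEF = EF − AF + AE.
The 30×20 boundary matrix has rank 20 and Smith normal form diag(1,1,1,1,1,1,1,1,1,1,1,1,1,1,1,1,1,1,1,2).

Computing H_k = (kernel of ∂_k) / (image of ∂_{k+1}):

  H_0: rank C_0 − rank ∂_1 = 10 − 9 = 1, and the invariant factors of ∂_1 are all 1, so H_0 = Z.
  H_1: rank ker ∂_1 − rank ∂_2 = (30 − 9) − 20 = 1, and ∂_2 has invariant factor 2 > 1, so H_1 = Z ⊕ Z_2.
  H_2: rank ker ∂_2 − rank ∂_3 = (20 − 20) − 0 = 0, and there is no ∂_3, so H_2 = 0.

H_0 = Z,  H_1 = Z ⊕ Z_2,  H_2 = 0.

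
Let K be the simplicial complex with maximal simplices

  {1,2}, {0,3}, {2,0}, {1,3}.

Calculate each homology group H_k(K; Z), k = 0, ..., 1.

H_0 ≅ Z,  H_1 ≅ Z.

Order the vertices as 0 < 1 < 2 < 3. Listing each simplex with vertices in this order, K has dimension 1 with simplices:

  0-simplices (4): [0], [1], [2], [3]
  1-simplices (4): [0,2], [0,3], [1,2], [1,3]

so the chain groups are C_0 ≅ Z^4, C_1 ≅ Z^4.

The boundary map ∂_1: C_1 → C_0 is given by ∂[p,q] = [q] − [p].
This gives a 4×4 integer matrix of rank 3; reducing to Smith normal form yields diagonal entries (1,1,1).

Computing H_k = (kernel of ∂_k) / (image of ∂_{k+1}):

  H_0: rank C_0 − rank ∂_1 = 4 − 3 = 1, and the invariant factors of ∂_1 are all 1, so H_0 = Z.
  H_1: rank ker ∂_1 − rank ∂_2 = (4 − 3) − 0 = 1, and there is no ∂_2, so H_1 = Z.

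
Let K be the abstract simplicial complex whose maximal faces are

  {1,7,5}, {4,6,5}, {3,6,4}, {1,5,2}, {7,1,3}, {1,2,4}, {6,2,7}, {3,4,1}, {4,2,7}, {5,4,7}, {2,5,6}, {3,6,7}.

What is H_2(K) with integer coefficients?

H_2 = 0.

K has 7 vertices, 18 edges, 12 triangles.
rank ∂_2 = 12, rank ∂_3 = 0 ⇒ b_2 = 12 − 12 − 0 = 0. So H_2 ≅ 0.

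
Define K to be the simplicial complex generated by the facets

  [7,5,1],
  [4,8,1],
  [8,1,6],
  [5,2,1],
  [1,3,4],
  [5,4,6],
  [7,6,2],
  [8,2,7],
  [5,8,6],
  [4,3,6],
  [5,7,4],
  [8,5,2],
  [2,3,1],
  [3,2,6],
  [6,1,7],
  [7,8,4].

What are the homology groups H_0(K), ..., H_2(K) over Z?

Take the total order 1 < 2 < 3 < 4 < 5 < 6 < 7 < 8 on the vertex set. Then K (dimension 2) consists of the simplices:

  0-simplices (8): [1], [2], [3], [4], [5], [6], [7], [8]
  1-simplices (24): (24 of them)
  2-simplices (16): [1,2,3], [1,2,5], [1,3,4], [1,4,8], [1,5,7], [1,6,7], [1,6,8], [2,3,6], [2,5,8], [2,6,7], [2,7,8], [3,4,6], [4,5,6], [4,5,7], [4,7,8], [5,6,8]

so the chain groups are C_0 ≅ Z^8, C_1 ≅ Z^24, C_2 ≅ Z^16.

The boundary map ∂_1: C_1 → C_0 sends each edge [p,q] (with p < q) to q − p. For instance
  ∂[4,8] = [8] − [4].
The resulting 8×24 matrix has rank 7, and its Smith normal form has invariant factors (1,1,1,1,1,1,1).

Boundary ∂_2: C_2 → C_1 maps a triangle to the signed sum of its edges. For instance
  ∂[5,6,8] = [6,8] − [5,8] + [5,6],
  ∂[2,3,6] = [3,6] − [2,6] + [2,3].
As a 24×16 matrix over Z this has rank 15, with invariant factors (1,1,1,1,1,1,1,1,1,1,1,1,1,1,1).

Reading off H_k = ker ∂_k / im ∂_{k+1}:

  H_0: rank C_0 − rank ∂_1 = 8 − 7 = 1, and the invariant factors of ∂_1 are all 1, so H_0 = Z.
  H_1: rank ker ∂_1 − rank ∂_2 = (24 − 7) − 15 = 2, and the invariant factors of ∂_2 are all 1, so H_1 = Z^2.
  H_2: rank ker ∂_2 − rank ∂_3 = (16 − 15) − 0 = 1, and there is no ∂_3, so H_2 = Z.

As a check, the Euler characteristic is 8 − 24 + 16 = 0, which agrees with 1 − 2 + 1 = 0.
(K is a triangulation of the torus T^2.)

H_0 = Z,  H_1 = Z^2,  H_2 = Z.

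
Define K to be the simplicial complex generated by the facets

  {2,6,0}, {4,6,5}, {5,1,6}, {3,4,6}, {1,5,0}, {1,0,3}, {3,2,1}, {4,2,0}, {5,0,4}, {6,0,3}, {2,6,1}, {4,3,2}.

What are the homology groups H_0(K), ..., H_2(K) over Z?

Take the total order 0 < 1 < 2 < 3 < 4 < 5 < 6 on the vertex set. Then K (dimension 2) consists of the simplices:

  0-simplices (7): [0], [1], [2], [3], [4], [5], [6]
  1-simplices (18): [0,1], [0,2], [0,3], [0,4], [0,5], [0,6], [1,2], [1,3], [1,5], [1,6], [2,3], [2,4], [2,6], [3,4], [3,6], [4,5], [4,6], [5,6]
  2-simplices (12): [0,1,3], [0,1,5], [0,2,4], [0,2,6], [0,3,6], [0,4,5], [1,2,3], [1,2,6], [1,5,6], [2,3,4], [3,4,6], [4,5,6]

giving chain groups C_0 ≅ Z^7, C_1 ≅ Z^18, C_2 ≅ Z^12.

∂_1: C_1 → C_0 maps an edge to its endpoints' difference, ∂[p,q] = q − p.
The resulting 7×18 matrix has rank 6, and its Smith normal form has invariant factors (1,1,1,1,1,1).

Boundary ∂_2: C_2 → C_1 sends each 2-simplex [p,q,r] to [q,r] − [p,r] + [p,q]. For instance
  ∂[1,2,6] = [2,6] − [1,6] + [1,2],
  ∂[4,5,6] = [5,6] − [4,6] + [4,5].
The 18×12 boundary matrix has rank 12 and Smith normal form diag(1,1,1,1,1,1,1,1,1,1,1,2).

Computing H_k = (kernel of ∂_k) / (image of ∂_{k+1}):

  H_0: rank C_0 − rank ∂_1 = 7 − 6 = 1, and the invariant factors of ∂_1 are all 1, so H_0 = Z.
  H_1: rank ker ∂_1 − rank ∂_2 = (18 − 6) − 12 = 0, and ∂_2 has invariant factor 2 > 1, so H_1 = Z/2.
  H_2: rank ker ∂_2 − rank ∂_3 = (12 − 12) − 0 = 0, and there is no ∂_3, so H_2 = 0.

H_0 = Z,  H_1 = Z/2,  H_2 = 0.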